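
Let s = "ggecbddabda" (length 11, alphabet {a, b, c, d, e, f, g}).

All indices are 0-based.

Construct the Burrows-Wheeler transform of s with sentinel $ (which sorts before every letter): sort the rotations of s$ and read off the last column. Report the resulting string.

addacebdbgg$

rank  rotation      last
    0  $ggecbddabda  a
    1  a$ggecbddabd  d
    2  abda$ggecbdd  d
    3  bda$ggecbdda  a
    4  bddabda$ggec  c
    5  cbddabda$gge  e
    6  da$ggecbddab  b
    7  dabda$ggecbd  d
    8  ddabda$ggecb  b
    9  ecbddabda$gg  g
   10  gecbddabda$g  g
   11  ggecbddabda$  $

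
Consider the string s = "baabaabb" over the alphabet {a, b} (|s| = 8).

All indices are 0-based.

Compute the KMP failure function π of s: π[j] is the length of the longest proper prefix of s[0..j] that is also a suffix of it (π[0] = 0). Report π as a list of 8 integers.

π[0] = 0
j=1 s[j]='a': π[1]=0 (border '')
j=2 s[j]='a': π[2]=0 (border '')
j=3 s[j]='b': π[3]=1 (border 'b')
j=4 s[j]='a': π[4]=2 (border 'ba')
j=5 s[j]='a': π[5]=3 (border 'baa')
j=6 s[j]='b': π[6]=4 (border 'baab')
j=7 s[j]='b': k: 4→1→0; π[7]=1 (border 'b')

[0, 0, 0, 1, 2, 3, 4, 1]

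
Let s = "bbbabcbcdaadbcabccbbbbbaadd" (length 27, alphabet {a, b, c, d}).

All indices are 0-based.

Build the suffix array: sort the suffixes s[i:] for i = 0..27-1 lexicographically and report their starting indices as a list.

[9, 23, 3, 14, 10, 24, 22, 2, 21, 1, 20, 0, 19, 18, 12, 4, 15, 6, 13, 17, 5, 16, 7, 26, 8, 11, 25]

rank | idx | suffix
   0 |   9 | aadbcabccbbbbbaadd
   1 |  23 | aadd
   2 |   3 | abcbcdaadbcabccbbbbbaadd
   3 |  14 | abccbbbbbaadd
   4 |  10 | adbcabccbbbbbaadd
   5 |  24 | add
   6 |  22 | baadd
   7 |   2 | babcbcdaadbcabccbbbbbaadd
   8 |  21 | bbaadd
   9 |   1 | bbabcbcdaadbcabccbbbbbaadd
  10 |  20 | bbbaadd
  11 |   0 | bbbabcbcdaadbcabccbbbbbaadd
  12 |  19 | bbbbaadd
  13 |  18 | bbbbbaadd
  14 |  12 | bcabccbbbbbaadd
  15 |   4 | bcbcdaadbcabccbbbbbaadd
  16 |  15 | bccbbbbbaadd
  17 |   6 | bcdaadbcabccbbbbbaadd
  18 |  13 | cabccbbbbbaadd
  19 |  17 | cbbbbbaadd
  20 |   5 | cbcdaadbcabccbbbbbaadd
  21 |  16 | ccbbbbbaadd
  22 |   7 | cdaadbcabccbbbbbaadd
  23 |  26 | d
  24 |   8 | daadbcabccbbbbbaadd
  25 |  11 | dbcabccbbbbbaadd
  26 |  25 | dd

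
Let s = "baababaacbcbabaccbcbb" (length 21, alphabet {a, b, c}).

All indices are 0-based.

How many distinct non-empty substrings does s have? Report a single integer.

rank | idx | suffix
   0 |   1 | aababaacbcbabaccbcbb
   1 |   6 | aacbcbabaccbcbb
   2 |   4 | abaacbcbabaccbcbb
   3 |   2 | ababaacbcbabaccbcbb
   4 |  12 | abaccbcbb
   5 |   7 | acbcbabaccbcbb
   6 |  14 | accbcbb
   7 |  20 | b
   8 |   0 | baababaacbcbabaccbcbb
   9 |   5 | baacbcbabaccbcbb
  10 |   3 | babaacbcbabaccbcbb
  11 |  11 | babaccbcbb
  12 |  13 | baccbcbb
  13 |  19 | bb
  14 |   9 | bcbabaccbcbb
  15 |  17 | bcbb
  16 |  10 | cbabaccbcbb
  17 |  18 | cbb
  18 |   8 | cbcbabaccbcbb
  19 |  16 | cbcbb
  20 |  15 | ccbcbb

SA = [1, 6, 4, 2, 12, 7, 14, 20, 0, 5, 3, 11, 13, 19, 9, 17, 10, 18, 8, 16, 15]
[i] adj suffixes → lcp
  [1] 1/6 → 2 ('aa')
  [2] 6/4 → 1 ('a')
  [3] 4/2 → 3 ('aba')
  [4] 2/12 → 3 ('aba')
  [5] 12/7 → 1 ('a')
  [6] 7/14 → 2 ('ac')
  [7] 14/20 → 0 ('')
  [8] 20/0 → 1 ('b')
  [9] 0/5 → 3 ('baa')
  [10] 5/3 → 2 ('ba')
  [11] 3/11 → 4 ('baba')
  [12] 11/13 → 2 ('ba')
  [13] 13/19 → 1 ('b')
  [14] 19/9 → 1 ('b')
  [15] 9/17 → 3 ('bcb')
  [16] 17/10 → 0 ('')
  [17] 10/18 → 2 ('cb')
  [18] 18/8 → 2 ('cb')
  [19] 8/16 → 4 ('cbcb')
  [20] 16/15 → 1 ('c')

n(n+1)/2 = 21·22/2 = 231
Σ LCP = 0 + 2 + 1 + 3 + 3 + 1 + 2 + 0 + 1 + 3 + 2 + 4 + 2 + 1 + 1 + 3 + 0 + 2 + 2 + 4 + 1 = 38
distinct = 231 − 38 = 193

193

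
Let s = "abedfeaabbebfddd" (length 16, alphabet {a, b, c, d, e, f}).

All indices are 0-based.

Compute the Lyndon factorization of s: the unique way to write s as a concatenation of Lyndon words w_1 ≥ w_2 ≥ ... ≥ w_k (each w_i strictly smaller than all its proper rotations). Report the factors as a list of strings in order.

["abedfe", "aabbebfddd"]

emit factor 1: 'abedfe' (i=0, period=6)
emit factor 2: 'aabbebfddd' (i=6, period=10)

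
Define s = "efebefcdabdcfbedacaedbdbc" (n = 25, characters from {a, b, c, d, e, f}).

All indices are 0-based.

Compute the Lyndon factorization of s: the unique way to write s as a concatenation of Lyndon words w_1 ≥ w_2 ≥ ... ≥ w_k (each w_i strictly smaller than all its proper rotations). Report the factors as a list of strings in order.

["ef", "e", "befcd", "abdcfbedacaedbdbc"]

emit factor 1: 'ef' (i=0, period=2)
emit factor 2: 'e' (i=2, period=1)
emit factor 3: 'befcd' (i=3, period=5)
emit factor 4: 'abdcfbedacaedbdbc' (i=8, period=17)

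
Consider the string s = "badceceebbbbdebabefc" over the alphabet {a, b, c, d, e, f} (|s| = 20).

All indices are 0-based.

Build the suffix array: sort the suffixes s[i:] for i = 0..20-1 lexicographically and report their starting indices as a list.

rank→(start, suffix):
  0 → (15, 'abefc')
  1 → (1, 'adceceebbbbdebabefc')
  2 → (14, 'babefc')
  3 → (0, 'badceceebbbbdebabefc')
  4 → (8, 'bbbbdebabefc')
  5 → (9, 'bbbdebabefc')
  6 → (10, 'bbdebabefc')
  7 → (11, 'bdebabefc')
  8 → (16, 'befc')
  9 → (19, 'c')
  10 → (3, 'ceceebbbbdebabefc')
  11 → (5, 'ceebbbbdebabefc')
  12 → (2, 'dceceebbbbdebabefc')
  13 → (12, 'debabefc')
  14 → (13, 'ebabefc')
  15 → (7, 'ebbbbdebabefc')
  16 → (4, 'eceebbbbdebabefc')
  17 → (6, 'eebbbbdebabefc')
  18 → (17, 'efc')
  19 → (18, 'fc')

[15, 1, 14, 0, 8, 9, 10, 11, 16, 19, 3, 5, 2, 12, 13, 7, 4, 6, 17, 18]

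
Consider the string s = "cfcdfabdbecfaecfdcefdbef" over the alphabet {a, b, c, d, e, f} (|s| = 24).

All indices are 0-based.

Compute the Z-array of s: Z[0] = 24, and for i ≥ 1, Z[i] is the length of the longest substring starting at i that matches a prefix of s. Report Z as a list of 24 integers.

[24, 0, 1, 0, 0, 0, 0, 0, 0, 0, 2, 0, 0, 0, 2, 0, 0, 1, 0, 0, 0, 0, 0, 0]

Z[0]=24
i=1: outside box; Z[1]=0
i=2: outside box; Z[2]=1 extend→box=[2,3)
i=3: outside box; Z[3]=0
i=4: outside box; Z[4]=0
i=5: outside box; Z[5]=0
i=6: outside box; Z[6]=0
i=7: outside box; Z[7]=0
i=8: outside box; Z[8]=0
i=9: outside box; Z[9]=0
i=10: outside box; Z[10]=2 extend→box=[10,12)
i=11: min(r-i=1, Z[1]=0)=0; Z[11]=0
i=12: outside box; Z[12]=0
i=13: outside box; Z[13]=0
i=14: outside box; Z[14]=2 extend→box=[14,16)
i=15: min(r-i=1, Z[1]=0)=0; Z[15]=0
i=16: outside box; Z[16]=0
i=17: outside box; Z[17]=1 extend→box=[17,18)
i=18: outside box; Z[18]=0
i=19: outside box; Z[19]=0
i=20: outside box; Z[20]=0
i=21: outside box; Z[21]=0
i=22: outside box; Z[22]=0
i=23: outside box; Z[23]=0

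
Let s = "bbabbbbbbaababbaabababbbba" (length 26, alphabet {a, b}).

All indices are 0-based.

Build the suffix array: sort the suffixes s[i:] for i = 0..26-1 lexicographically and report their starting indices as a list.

rank→(start, suffix):
  0 → (25, 'a')
  1 → (15, 'aabababbbba')
  2 → (9, 'aababbaabababbbba')
  3 → (16, 'abababbbba')
  4 → (10, 'ababbaabababbbba')
  5 → (18, 'ababbbba')
  6 → (12, 'abbaabababbbba')
  7 → (20, 'abbbba')
  8 → (2, 'abbbbbbaababbaabababbbba')
  9 → (24, 'ba')
  10 → (14, 'baabababbbba')
  11 → (8, 'baababbaabababbbba')
  12 → (17, 'bababbbba')
  13 → (11, 'babbaabababbbba')
  14 → (19, 'babbbba')
  15 → (1, 'babbbbbbaababbaabababbbba')
  16 → (23, 'bba')
  17 → (13, 'bbaabababbbba')
  18 → (7, 'bbaababbaabababbbba')
  19 → (0, 'bbabbbbbbaababbaabababbbba')
  20 → (22, 'bbba')
  21 → (6, 'bbbaababbaabababbbba')
  22 → (21, 'bbbba')
  23 → (5, 'bbbbaababbaabababbbba')
  24 → (4, 'bbbbbaababbaabababbbba')
  25 → (3, 'bbbbbbaababbaabababbbba')

[25, 15, 9, 16, 10, 18, 12, 20, 2, 24, 14, 8, 17, 11, 19, 1, 23, 13, 7, 0, 22, 6, 21, 5, 4, 3]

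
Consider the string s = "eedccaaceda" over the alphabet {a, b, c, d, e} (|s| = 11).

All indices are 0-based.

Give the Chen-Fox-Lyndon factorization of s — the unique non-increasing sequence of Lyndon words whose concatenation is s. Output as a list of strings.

emit factor 1: 'e' (i=0, period=1)
emit factor 2: 'e' (i=1, period=1)
emit factor 3: 'd' (i=2, period=1)
emit factor 4: 'c' (i=3, period=1)
emit factor 5: 'c' (i=4, period=1)
emit factor 6: 'aaced' (i=5, period=5)
emit factor 7: 'a' (i=10, period=1)

["e", "e", "d", "c", "c", "aaced", "a"]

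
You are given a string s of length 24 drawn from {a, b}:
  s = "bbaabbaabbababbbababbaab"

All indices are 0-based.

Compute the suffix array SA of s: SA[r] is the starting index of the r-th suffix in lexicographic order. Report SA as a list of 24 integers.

[21, 2, 6, 22, 16, 10, 18, 3, 7, 12, 23, 20, 1, 5, 15, 9, 17, 11, 19, 0, 4, 14, 8, 13]

rank→(start, suffix):
  0 → (21, 'aab')
  1 → (2, 'aabbaabbababbbababbaab')
  2 → (6, 'aabbababbbababbaab')
  3 → (22, 'ab')
  4 → (16, 'ababbaab')
  5 → (10, 'ababbbababbaab')
  6 → (18, 'abbaab')
  7 → (3, 'abbaabbababbbababbaab')
  8 → (7, 'abbababbbababbaab')
  9 → (12, 'abbbababbaab')
  10 → (23, 'b')
  11 → (20, 'baab')
  12 → (1, 'baabbaabbababbbababbaab')
  13 → (5, 'baabbababbbababbaab')
  14 → (15, 'bababbaab')
  15 → (9, 'bababbbababbaab')
  16 → (17, 'babbaab')
  17 → (11, 'babbbababbaab')
  18 → (19, 'bbaab')
  19 → (0, 'bbaabbaabbababbbababbaab')
  20 → (4, 'bbaabbababbbababbaab')
  21 → (14, 'bbababbaab')
  22 → (8, 'bbababbbababbaab')
  23 → (13, 'bbbababbaab')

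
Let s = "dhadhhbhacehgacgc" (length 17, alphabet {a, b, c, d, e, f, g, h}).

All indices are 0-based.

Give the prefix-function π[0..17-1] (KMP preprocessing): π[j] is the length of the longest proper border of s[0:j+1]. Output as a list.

[0, 0, 0, 1, 2, 0, 0, 0, 0, 0, 0, 0, 0, 0, 0, 0, 0]

π[0] = 0
j=1 s[j]='h': π[1]=0 (border '')
j=2 s[j]='a': π[2]=0 (border '')
j=3 s[j]='d': π[3]=1 (border 'd')
j=4 s[j]='h': π[4]=2 (border 'dh')
j=5 s[j]='h': k: 2→0; π[5]=0 (border '')
j=6 s[j]='b': π[6]=0 (border '')
j=7 s[j]='h': π[7]=0 (border '')
j=8 s[j]='a': π[8]=0 (border '')
j=9 s[j]='c': π[9]=0 (border '')
j=10 s[j]='e': π[10]=0 (border '')
j=11 s[j]='h': π[11]=0 (border '')
j=12 s[j]='g': π[12]=0 (border '')
j=13 s[j]='a': π[13]=0 (border '')
j=14 s[j]='c': π[14]=0 (border '')
j=15 s[j]='g': π[15]=0 (border '')
j=16 s[j]='c': π[16]=0 (border '')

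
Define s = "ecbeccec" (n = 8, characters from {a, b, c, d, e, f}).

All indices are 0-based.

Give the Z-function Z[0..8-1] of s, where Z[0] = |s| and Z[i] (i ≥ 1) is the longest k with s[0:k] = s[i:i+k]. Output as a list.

[8, 0, 0, 2, 0, 0, 2, 0]

Z[0]=8
i=1: i≥r, start 0; Z[1]=0
i=2: i≥r, start 0; Z[2]=0
i=3: i≥r, start 0; Z[3]=2 scan→box=[3,5)
i=4: min(r-i=1, Z[1]=0)=0; Z[4]=0
i=5: i≥r, start 0; Z[5]=0
i=6: i≥r, start 0; Z[6]=2 scan→box=[6,8)
i=7: min(r-i=1, Z[1]=0)=0; Z[7]=0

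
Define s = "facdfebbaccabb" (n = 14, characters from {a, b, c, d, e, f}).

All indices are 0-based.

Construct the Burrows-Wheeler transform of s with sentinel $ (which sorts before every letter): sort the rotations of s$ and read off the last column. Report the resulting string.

bcbfbbaecaacf$d

rank  rotation         last
    0  $facdfebbaccabb  b
    1  abb$facdfebbacc  c
    2  accabb$facdfebb  b
    3  acdfebbaccabb$f  f
    4  b$facdfebbaccab  b
    5  baccabb$facdfeb  b
    6  bb$facdfebbacca  a
    7  bbaccabb$facdfe  e
    8  cabb$facdfebbac  c
    9  ccabb$facdfebba  a
   10  cdfebbaccabb$fa  a
   11  dfebbaccabb$fac  c
   12  ebbaccabb$facdf  f
   13  facdfebbaccabb$  $
   14  febbaccabb$facd  d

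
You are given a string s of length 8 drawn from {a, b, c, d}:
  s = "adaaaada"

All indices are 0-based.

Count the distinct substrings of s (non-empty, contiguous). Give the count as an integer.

sorted suffixes:
  #0 SA[0]=7  'a'
  #1 SA[1]=2  'aaaada'
  #2 SA[2]=3  'aaada'
  #3 SA[3]=4  'aada'
  #4 SA[4]=5  'ada'
  #5 SA[5]=0  'adaaaada'
  #6 SA[6]=6  'da'
  #7 SA[7]=1  'daaaada'

SA = [7, 2, 3, 4, 5, 0, 6, 1]
i: (SA[i-1],SA[i]) lcp shared
  1: (7,2) 1 'a'
  2: (2,3) 3 'aaa'
  3: (3,4) 2 'aa'
  4: (4,5) 1 'a'
  5: (5,0) 3 'ada'
  6: (0,6) 0 ''
  7: (6,1) 2 'da'

n(n+1)/2 = 8·9/2 = 36
Σ LCP = 0 + 1 + 3 + 2 + 1 + 3 + 0 + 2 = 12
distinct = 36 − 12 = 24

24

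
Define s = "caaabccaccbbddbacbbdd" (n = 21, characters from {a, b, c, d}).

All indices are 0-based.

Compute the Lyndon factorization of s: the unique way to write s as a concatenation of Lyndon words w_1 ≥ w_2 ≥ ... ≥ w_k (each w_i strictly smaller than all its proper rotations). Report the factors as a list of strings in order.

emit factor 1: 'c' (i=0, period=1)
emit factor 2: 'aaabccaccbbddbacbbdd' (i=1, period=20)

["c", "aaabccaccbbddbacbbdd"]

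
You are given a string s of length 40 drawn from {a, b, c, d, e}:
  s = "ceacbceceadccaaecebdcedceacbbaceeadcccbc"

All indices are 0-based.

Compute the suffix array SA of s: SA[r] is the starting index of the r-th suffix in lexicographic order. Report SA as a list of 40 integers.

[13, 25, 2, 29, 9, 33, 14, 28, 27, 38, 4, 18, 39, 12, 26, 37, 3, 11, 36, 35, 23, 0, 7, 16, 5, 20, 30, 10, 34, 22, 19, 24, 1, 8, 32, 17, 6, 15, 21, 31]

rank | idx | suffix
   0 |  13 | aaecebdcedceacbbaceeadcccbc
   1 |  25 | acbbaceeadcccbc
   2 |   2 | acbceceadccaaecebdcedceacbbaceeadcccbc
   3 |  29 | aceeadcccbc
   4 |   9 | adccaaecebdcedceacbbaceeadcccbc
   5 |  33 | adcccbc
   6 |  14 | aecebdcedceacbbaceeadcccbc
   7 |  28 | baceeadcccbc
   8 |  27 | bbaceeadcccbc
   9 |  38 | bc
  10 |   4 | bceceadccaaecebdcedceacbbaceeadcccbc
  11 |  18 | bdcedceacbbaceeadcccbc
  12 |  39 | c
  13 |  12 | caaecebdcedceacbbaceeadcccbc
  14 |  26 | cbbaceeadcccbc
  15 |  37 | cbc
  16 |   3 | cbceceadccaaecebdcedceacbbaceeadcccbc
  17 |  11 | ccaaecebdcedceacbbaceeadcccbc
  18 |  36 | ccbc
  19 |  35 | cccbc
  20 |  23 | ceacbbaceeadcccbc
  21 |   0 | ceacbceceadccaaecebdcedceacbbaceeadcccbc
  22 |   7 | ceadccaaecebdcedceacbbaceeadcccbc
  23 |  16 | cebdcedceacbbaceeadcccbc
  24 |   5 | ceceadccaaecebdcedceacbbaceeadcccbc
  25 |  20 | cedceacbbaceeadcccbc
  26 |  30 | ceeadcccbc
  27 |  10 | dccaaecebdcedceacbbaceeadcccbc
  28 |  34 | dcccbc
  29 |  22 | dceacbbaceeadcccbc
  30 |  19 | dcedceacbbaceeadcccbc
  31 |  24 | eacbbaceeadcccbc
  32 |   1 | eacbceceadccaaecebdcedceacbbaceeadcccbc
  33 |   8 | eadccaaecebdcedceacbbaceeadcccbc
  34 |  32 | eadcccbc
  35 |  17 | ebdcedceacbbaceeadcccbc
  36 |   6 | eceadccaaecebdcedceacbbaceeadcccbc
  37 |  15 | ecebdcedceacbbaceeadcccbc
  38 |  21 | edceacbbaceeadcccbc
  39 |  31 | eeadcccbc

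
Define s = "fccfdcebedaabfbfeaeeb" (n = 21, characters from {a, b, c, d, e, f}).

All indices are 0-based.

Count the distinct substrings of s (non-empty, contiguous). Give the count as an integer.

214

rank→(start, suffix):
  0 → (10, 'aabfbfeaeeb')
  1 → (11, 'abfbfeaeeb')
  2 → (17, 'aeeb')
  3 → (20, 'b')
  4 → (7, 'bedaabfbfeaeeb')
  5 → (12, 'bfbfeaeeb')
  6 → (14, 'bfeaeeb')
  7 → (1, 'ccfdcebedaabfbfeaeeb')
  8 → (5, 'cebedaabfbfeaeeb')
  9 → (2, 'cfdcebedaabfbfeaeeb')
  10 → (9, 'daabfbfeaeeb')
  11 → (4, 'dcebedaabfbfeaeeb')
  12 → (16, 'eaeeb')
  13 → (19, 'eb')
  14 → (6, 'ebedaabfbfeaeeb')
  15 → (8, 'edaabfbfeaeeb')
  16 → (18, 'eeb')
  17 → (13, 'fbfeaeeb')
  18 → (0, 'fccfdcebedaabfbfeaeeb')
  19 → (3, 'fdcebedaabfbfeaeeb')
  20 → (15, 'feaeeb')

SA = [10, 11, 17, 20, 7, 12, 14, 1, 5, 2, 9, 4, 16, 19, 6, 8, 18, 13, 0, 3, 15]
i: (SA[i-1],SA[i]) lcp shared
  1: (10,11) 1 'a'
  2: (11,17) 1 'a'
  3: (17,20) 0 ''
  4: (20,7) 1 'b'
  5: (7,12) 1 'b'
  6: (12,14) 2 'bf'
  7: (14,1) 0 ''
  8: (1,5) 1 'c'
  9: (5,2) 1 'c'
  10: (2,9) 0 ''
  11: (9,4) 1 'd'
  12: (4,16) 0 ''
  13: (16,19) 1 'e'
  14: (19,6) 2 'eb'
  15: (6,8) 1 'e'
  16: (8,18) 1 'e'
  17: (18,13) 0 ''
  18: (13,0) 1 'f'
  19: (0,3) 1 'f'
  20: (3,15) 1 'f'

n(n+1)/2 = 21·22/2 = 231
Σ LCP = 0 + 1 + 1 + 0 + 1 + 1 + 2 + 0 + 1 + 1 + 0 + 1 + 0 + 1 + 2 + 1 + 1 + 0 + 1 + 1 + 1 = 17
distinct = 231 − 17 = 214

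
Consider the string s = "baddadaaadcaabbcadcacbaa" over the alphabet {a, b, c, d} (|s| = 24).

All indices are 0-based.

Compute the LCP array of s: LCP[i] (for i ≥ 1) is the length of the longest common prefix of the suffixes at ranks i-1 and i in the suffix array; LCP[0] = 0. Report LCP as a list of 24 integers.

[0, 1, 2, 2, 2, 1, 1, 1, 2, 4, 2, 0, 2, 1, 1, 0, 2, 2, 1, 0, 2, 1, 3, 1]

rank | idx | suffix
   0 |  23 | a
   1 |  22 | aa
   2 |   6 | aaadcaabbcadcacbaa
   3 |  11 | aabbcadcacbaa
   4 |   7 | aadcaabbcadcacbaa
   5 |  12 | abbcadcacbaa
   6 |  19 | acbaa
   7 |   4 | adaaadcaabbcadcacbaa
   8 |   8 | adcaabbcadcacbaa
   9 |  16 | adcacbaa
  10 |   1 | addadaaadcaabbcadcacbaa
  11 |  21 | baa
  12 |   0 | baddadaaadcaabbcadcacbaa
  13 |  13 | bbcadcacbaa
  14 |  14 | bcadcacbaa
  15 |  10 | caabbcadcacbaa
  16 |  18 | cacbaa
  17 |  15 | cadcacbaa
  18 |  20 | cbaa
  19 |   5 | daaadcaabbcadcacbaa
  20 |   3 | dadaaadcaabbcadcacbaa
  21 |   9 | dcaabbcadcacbaa
  22 |  17 | dcacbaa
  23 |   2 | ddadaaadcaabbcadcacbaa

SA = [23, 22, 6, 11, 7, 12, 19, 4, 8, 16, 1, 21, 0, 13, 14, 10, 18, 15, 20, 5, 3, 9, 17, 2]
i: (SA[i-1],SA[i]) lcp shared
  1: (23,22) 1 'a'
  2: (22,6) 2 'aa'
  3: (6,11) 2 'aa'
  4: (11,7) 2 'aa'
  5: (7,12) 1 'a'
  6: (12,19) 1 'a'
  7: (19,4) 1 'a'
  8: (4,8) 2 'ad'
  9: (8,16) 4 'adca'
  10: (16,1) 2 'ad'
  11: (1,21) 0 ''
  12: (21,0) 2 'ba'
  13: (0,13) 1 'b'
  14: (13,14) 1 'b'
  15: (14,10) 0 ''
  16: (10,18) 2 'ca'
  17: (18,15) 2 'ca'
  18: (15,20) 1 'c'
  19: (20,5) 0 ''
  20: (5,3) 2 'da'
  21: (3,9) 1 'd'
  22: (9,17) 3 'dca'
  23: (17,2) 1 'd'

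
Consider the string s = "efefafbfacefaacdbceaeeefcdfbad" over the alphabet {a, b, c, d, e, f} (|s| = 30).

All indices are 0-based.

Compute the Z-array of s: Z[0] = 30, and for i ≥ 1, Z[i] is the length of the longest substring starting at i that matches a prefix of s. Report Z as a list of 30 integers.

[30, 0, 2, 0, 0, 0, 0, 0, 0, 0, 2, 0, 0, 0, 0, 0, 0, 0, 1, 0, 1, 1, 2, 0, 0, 0, 0, 0, 0, 0]

Z[0]=30
i=1: fresh scan; Z[1]=0
i=2: fresh scan; Z[2]=2 grow→box=[2,4)
i=3: min(r-i=1, Z[1]=0)=0; Z[3]=0
i=4: fresh scan; Z[4]=0
i=5: fresh scan; Z[5]=0
i=6: fresh scan; Z[6]=0
i=7: fresh scan; Z[7]=0
i=8: fresh scan; Z[8]=0
i=9: fresh scan; Z[9]=0
i=10: fresh scan; Z[10]=2 grow→box=[10,12)
i=11: min(r-i=1, Z[1]=0)=0; Z[11]=0
i=12: fresh scan; Z[12]=0
i=13: fresh scan; Z[13]=0
i=14: fresh scan; Z[14]=0
i=15: fresh scan; Z[15]=0
i=16: fresh scan; Z[16]=0
i=17: fresh scan; Z[17]=0
i=18: fresh scan; Z[18]=1 grow→box=[18,19)
i=19: fresh scan; Z[19]=0
i=20: fresh scan; Z[20]=1 grow→box=[20,21)
i=21: fresh scan; Z[21]=1 grow→box=[21,22)
i=22: fresh scan; Z[22]=2 grow→box=[22,24)
i=23: min(r-i=1, Z[1]=0)=0; Z[23]=0
i=24: fresh scan; Z[24]=0
i=25: fresh scan; Z[25]=0
i=26: fresh scan; Z[26]=0
i=27: fresh scan; Z[27]=0
i=28: fresh scan; Z[28]=0
i=29: fresh scan; Z[29]=0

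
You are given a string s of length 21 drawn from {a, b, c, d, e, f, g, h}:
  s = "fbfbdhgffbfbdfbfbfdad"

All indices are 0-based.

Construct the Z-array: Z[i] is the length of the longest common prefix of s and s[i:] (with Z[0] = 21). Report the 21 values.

Z[0]=21
i=1: fresh scan; Z[1]=0
i=2: fresh scan; Z[2]=2 grow→box=[2,4)
i=3: min(r-i=1, Z[1]=0)=0; Z[3]=0
i=4: fresh scan; Z[4]=0
i=5: fresh scan; Z[5]=0
i=6: fresh scan; Z[6]=0
i=7: fresh scan; Z[7]=1 grow→box=[7,8)
i=8: fresh scan; Z[8]=5 grow→box=[8,13)
i=9: min(r-i=4, Z[1]=0)=0; Z[9]=0
i=10: min(r-i=3, Z[2]=2)=2; Z[10]=2
i=11: min(r-i=2, Z[3]=0)=0; Z[11]=0
i=12: min(r-i=1, Z[4]=0)=0; Z[12]=0
i=13: fresh scan; Z[13]=4 grow→box=[13,17)
i=14: min(r-i=3, Z[1]=0)=0; Z[14]=0
i=15: min(r-i=2, Z[2]=2)=2; Z[15]=3 grow→box=[15,18)
i=16: min(r-i=2, Z[1]=0)=0; Z[16]=0
i=17: min(r-i=1, Z[2]=2)=1; Z[17]=1
i=18: fresh scan; Z[18]=0
i=19: fresh scan; Z[19]=0
i=20: fresh scan; Z[20]=0

[21, 0, 2, 0, 0, 0, 0, 1, 5, 0, 2, 0, 0, 4, 0, 3, 0, 1, 0, 0, 0]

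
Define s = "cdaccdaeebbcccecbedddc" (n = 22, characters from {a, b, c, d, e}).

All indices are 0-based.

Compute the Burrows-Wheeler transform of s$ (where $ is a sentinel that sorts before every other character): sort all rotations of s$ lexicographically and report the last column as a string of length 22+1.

cddebcdebac$ccccddeecba

rank  rotation                 last
    0  $cdaccdaeebbcccecbedddc  c
    1  accdaeebbcccecbedddc$cd  d
    2  aeebbcccecbedddc$cdaccd  d
    3  bbcccecbedddc$cdaccdaee  e
    4  bcccecbedddc$cdaccdaeeb  b
    5  bedddc$cdaccdaeebbcccec  c
    6  c$cdaccdaeebbcccecbeddd  d
    7  cbedddc$cdaccdaeebbccce  e
    8  cccecbedddc$cdaccdaeebb  b
    9  ccdaeebbcccecbedddc$cda  a
   10  ccecbedddc$cdaccdaeebbc  c
   11  cdaccdaeebbcccecbedddc$  $
   12  cdaeebbcccecbedddc$cdac  c
   13  cecbedddc$cdaccdaeebbcc  c
   14  daccdaeebbcccecbedddc$c  c
   15  daeebbcccecbedddc$cdacc  c
   16  dc$cdaccdaeebbcccecbedd  d
   17  ddc$cdaccdaeebbcccecbed  d
   18  dddc$cdaccdaeebbcccecbe  e
   19  ebbcccecbedddc$cdaccdae  e
   20  ecbedddc$cdaccdaeebbccc  c
   21  edddc$cdaccdaeebbcccecb  b
   22  eebbcccecbedddc$cdaccda  a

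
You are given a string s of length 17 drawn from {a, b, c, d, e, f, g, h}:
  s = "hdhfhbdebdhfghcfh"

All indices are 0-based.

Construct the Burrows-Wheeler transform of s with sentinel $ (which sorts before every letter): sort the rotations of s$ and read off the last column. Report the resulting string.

rank  rotation            last
    0  $hdhfhbdebdhfghcfh  h
    1  bdebdhfghcfh$hdhfh  h
    2  bdhfghcfh$hdhfhbde  e
    3  cfh$hdhfhbdebdhfgh  h
    4  debdhfghcfh$hdhfhb  b
    5  dhfghcfh$hdhfhbdeb  b
    6  dhfhbdebdhfghcfh$h  h
    7  ebdhfghcfh$hdhfhbd  d
    8  fghcfh$hdhfhbdebdh  h
    9  fh$hdhfhbdebdhfghc  c
   10  fhbdebdhfghcfh$hdh  h
   11  ghcfh$hdhfhbdebdhf  f
   12  h$hdhfhbdebdhfghcf  f
   13  hbdebdhfghcfh$hdhf  f
   14  hcfh$hdhfhbdebdhfg  g
   15  hdhfhbdebdhfghcfh$  $
   16  hfghcfh$hdhfhbdebd  d
   17  hfhbdebdhfghcfh$hd  d

hhehbbhdhchfffg$dd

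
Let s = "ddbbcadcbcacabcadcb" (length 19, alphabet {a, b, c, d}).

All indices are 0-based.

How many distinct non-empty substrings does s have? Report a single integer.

rank | idx | suffix
   0 |  12 | abcadcb
   1 |  10 | acabcadcb
   2 |  15 | adcb
   3 |   5 | adcbcacabcadcb
   4 |  18 | b
   5 |   2 | bbcadcbcacabcadcb
   6 |   8 | bcacabcadcb
   7 |  13 | bcadcb
   8 |   3 | bcadcbcacabcadcb
   9 |  11 | cabcadcb
  10 |   9 | cacabcadcb
  11 |  14 | cadcb
  12 |   4 | cadcbcacabcadcb
  13 |  17 | cb
  14 |   7 | cbcacabcadcb
  15 |   1 | dbbcadcbcacabcadcb
  16 |  16 | dcb
  17 |   6 | dcbcacabcadcb
  18 |   0 | ddbbcadcbcacabcadcb

SA = [12, 10, 15, 5, 18, 2, 8, 13, 3, 11, 9, 14, 4, 17, 7, 1, 16, 6, 0]
rank  pair      lcp
   1  s[12:],s[10:]  1  'a'
   2  s[10:],s[15:]  1  'a'
   3  s[15:],s[5:]  4  'adcb'
   4  s[5:],s[18:]  0  ''
   5  s[18:],s[2:]  1  'b'
   6  s[2:],s[8:]  1  'b'
   7  s[8:],s[13:]  3  'bca'
   8  s[13:],s[3:]  6  'bcadcb'
   9  s[3:],s[11:]  0  ''
  10  s[11:],s[9:]  2  'ca'
  11  s[9:],s[14:]  2  'ca'
  12  s[14:],s[4:]  5  'cadcb'
  13  s[4:],s[17:]  1  'c'
  14  s[17:],s[7:]  2  'cb'
  15  s[7:],s[1:]  0  ''
  16  s[1:],s[16:]  1  'd'
  17  s[16:],s[6:]  3  'dcb'
  18  s[6:],s[0:]  1  'd'

n(n+1)/2 = 19·20/2 = 190
Σ LCP = 0 + 1 + 1 + 4 + 0 + 1 + 1 + 3 + 6 + 0 + 2 + 2 + 5 + 1 + 2 + 0 + 1 + 3 + 1 = 34
distinct = 190 − 34 = 156

156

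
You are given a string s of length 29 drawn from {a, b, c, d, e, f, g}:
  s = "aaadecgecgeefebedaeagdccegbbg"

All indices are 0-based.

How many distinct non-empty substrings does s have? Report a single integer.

406

sorted suffixes:
  #0 SA[0]=0  'aaadecgecgeefebedaeagdccegbbg'
  #1 SA[1]=1  'aadecgecgeefebedaeagdccegbbg'
  #2 SA[2]=2  'adecgecgeefebedaeagdccegbbg'
  #3 SA[3]=17  'aeagdccegbbg'
  #4 SA[4]=19  'agdccegbbg'
  #5 SA[5]=26  'bbg'
  #6 SA[6]=14  'bedaeagdccegbbg'
  #7 SA[7]=27  'bg'
  #8 SA[8]=22  'ccegbbg'
  #9 SA[9]=23  'cegbbg'
  #10 SA[10]=5  'cgecgeefebedaeagdccegbbg'
  #11 SA[11]=8  'cgeefebedaeagdccegbbg'
  #12 SA[12]=16  'daeagdccegbbg'
  #13 SA[13]=21  'dccegbbg'
  #14 SA[14]=3  'decgecgeefebedaeagdccegbbg'
  #15 SA[15]=18  'eagdccegbbg'
  #16 SA[16]=13  'ebedaeagdccegbbg'
  #17 SA[17]=4  'ecgecgeefebedaeagdccegbbg'
  #18 SA[18]=7  'ecgeefebedaeagdccegbbg'
  #19 SA[19]=15  'edaeagdccegbbg'
  #20 SA[20]=10  'eefebedaeagdccegbbg'
  #21 SA[21]=11  'efebedaeagdccegbbg'
  #22 SA[22]=24  'egbbg'
  #23 SA[23]=12  'febedaeagdccegbbg'
  #24 SA[24]=28  'g'
  #25 SA[25]=25  'gbbg'
  #26 SA[26]=20  'gdccegbbg'
  #27 SA[27]=6  'gecgeefebedaeagdccegbbg'
  #28 SA[28]=9  'geefebedaeagdccegbbg'

SA = [0, 1, 2, 17, 19, 26, 14, 27, 22, 23, 5, 8, 16, 21, 3, 18, 13, 4, 7, 15, 10, 11, 24, 12, 28, 25, 20, 6, 9]
rank  pair      lcp
   1  s[0:],s[1:]  2  'aa'
   2  s[1:],s[2:]  1  'a'
   3  s[2:],s[17:]  1  'a'
   4  s[17:],s[19:]  1  'a'
   5  s[19:],s[26:]  0  ''
   6  s[26:],s[14:]  1  'b'
   7  s[14:],s[27:]  1  'b'
   8  s[27:],s[22:]  0  ''
   9  s[22:],s[23:]  1  'c'
  10  s[23:],s[5:]  1  'c'
  11  s[5:],s[8:]  3  'cge'
  12  s[8:],s[16:]  0  ''
  13  s[16:],s[21:]  1  'd'
  14  s[21:],s[3:]  1  'd'
  15  s[3:],s[18:]  0  ''
  16  s[18:],s[13:]  1  'e'
  17  s[13:],s[4:]  1  'e'
  18  s[4:],s[7:]  4  'ecge'
  19  s[7:],s[15:]  1  'e'
  20  s[15:],s[10:]  1  'e'
  21  s[10:],s[11:]  1  'e'
  22  s[11:],s[24:]  1  'e'
  23  s[24:],s[12:]  0  ''
  24  s[12:],s[28:]  0  ''
  25  s[28:],s[25:]  1  'g'
  26  s[25:],s[20:]  1  'g'
  27  s[20:],s[6:]  1  'g'
  28  s[6:],s[9:]  2  'ge'

n(n+1)/2 = 29·30/2 = 435
Σ LCP = 0 + 2 + 1 + 1 + 1 + 0 + 1 + 1 + 0 + 1 + 1 + 3 + 0 + 1 + 1 + 0 + 1 + 1 + 4 + 1 + 1 + 1 + 1 + 0 + 0 + 1 + 1 + 1 + 2 = 29
distinct = 435 − 29 = 406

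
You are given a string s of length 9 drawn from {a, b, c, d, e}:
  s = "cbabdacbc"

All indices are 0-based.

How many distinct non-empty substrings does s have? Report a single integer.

39

rank | idx | suffix
   0 |   2 | abdacbc
   1 |   5 | acbc
   2 |   1 | babdacbc
   3 |   7 | bc
   4 |   3 | bdacbc
   5 |   8 | c
   6 |   0 | cbabdacbc
   7 |   6 | cbc
   8 |   4 | dacbc

SA = [2, 5, 1, 7, 3, 8, 0, 6, 4]
rank  pair      lcp
   1  s[2:],s[5:]  1  'a'
   2  s[5:],s[1:]  0  ''
   3  s[1:],s[7:]  1  'b'
   4  s[7:],s[3:]  1  'b'
   5  s[3:],s[8:]  0  ''
   6  s[8:],s[0:]  1  'c'
   7  s[0:],s[6:]  2  'cb'
   8  s[6:],s[4:]  0  ''

n(n+1)/2 = 9·10/2 = 45
Σ LCP = 0 + 1 + 0 + 1 + 1 + 0 + 1 + 2 + 0 = 6
distinct = 45 − 6 = 39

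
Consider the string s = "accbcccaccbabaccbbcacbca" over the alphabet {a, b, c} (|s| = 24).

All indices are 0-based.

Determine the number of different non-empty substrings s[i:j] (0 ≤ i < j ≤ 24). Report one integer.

255

sorted suffixes:
  #0 SA[0]=23  'a'
  #1 SA[1]=11  'abaccbbcacbca'
  #2 SA[2]=19  'acbca'
  #3 SA[3]=7  'accbabaccbbcacbca'
  #4 SA[4]=13  'accbbcacbca'
  #5 SA[5]=0  'accbcccaccbabaccbbcacbca'
  #6 SA[6]=10  'babaccbbcacbca'
  #7 SA[7]=12  'baccbbcacbca'
  #8 SA[8]=16  'bbcacbca'
  #9 SA[9]=21  'bca'
  #10 SA[10]=17  'bcacbca'
  #11 SA[11]=3  'bcccaccbabaccbbcacbca'
  #12 SA[12]=22  'ca'
  #13 SA[13]=18  'cacbca'
  #14 SA[14]=6  'caccbabaccbbcacbca'
  #15 SA[15]=9  'cbabaccbbcacbca'
  #16 SA[16]=15  'cbbcacbca'
  #17 SA[17]=20  'cbca'
  #18 SA[18]=2  'cbcccaccbabaccbbcacbca'
  #19 SA[19]=5  'ccaccbabaccbbcacbca'
  #20 SA[20]=8  'ccbabaccbbcacbca'
  #21 SA[21]=14  'ccbbcacbca'
  #22 SA[22]=1  'ccbcccaccbabaccbbcacbca'
  #23 SA[23]=4  'cccaccbabaccbbcacbca'

SA = [23, 11, 19, 7, 13, 0, 10, 12, 16, 21, 17, 3, 22, 18, 6, 9, 15, 20, 2, 5, 8, 14, 1, 4]
i: (SA[i-1],SA[i]) lcp shared
  1: (23,11) 1 'a'
  2: (11,19) 1 'a'
  3: (19,7) 2 'ac'
  4: (7,13) 4 'accb'
  5: (13,0) 4 'accb'
  6: (0,10) 0 ''
  7: (10,12) 2 'ba'
  8: (12,16) 1 'b'
  9: (16,21) 1 'b'
  10: (21,17) 3 'bca'
  11: (17,3) 2 'bc'
  12: (3,22) 0 ''
  13: (22,18) 2 'ca'
  14: (18,6) 3 'cac'
  15: (6,9) 1 'c'
  16: (9,15) 2 'cb'
  17: (15,20) 2 'cb'
  18: (20,2) 3 'cbc'
  19: (2,5) 1 'c'
  20: (5,8) 2 'cc'
  21: (8,14) 3 'ccb'
  22: (14,1) 3 'ccb'
  23: (1,4) 2 'cc'

n(n+1)/2 = 24·25/2 = 300
Σ LCP = 0 + 1 + 1 + 2 + 4 + 4 + 0 + 2 + 1 + 1 + 3 + 2 + 0 + 2 + 3 + 1 + 2 + 2 + 3 + 1 + 2 + 3 + 3 + 2 = 45
distinct = 300 − 45 = 255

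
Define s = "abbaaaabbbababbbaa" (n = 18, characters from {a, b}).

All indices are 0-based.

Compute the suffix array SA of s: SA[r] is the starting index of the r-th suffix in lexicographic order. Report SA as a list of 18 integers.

sorted suffixes:
  #0 SA[0]=17  'a'
  #1 SA[1]=16  'aa'
  #2 SA[2]=3  'aaaabbbababbbaa'
  #3 SA[3]=4  'aaabbbababbbaa'
  #4 SA[4]=5  'aabbbababbbaa'
  #5 SA[5]=10  'ababbbaa'
  #6 SA[6]=0  'abbaaaabbbababbbaa'
  #7 SA[7]=12  'abbbaa'
  #8 SA[8]=6  'abbbababbbaa'
  #9 SA[9]=15  'baa'
  #10 SA[10]=2  'baaaabbbababbbaa'
  #11 SA[11]=9  'bababbbaa'
  #12 SA[12]=11  'babbbaa'
  #13 SA[13]=14  'bbaa'
  #14 SA[14]=1  'bbaaaabbbababbbaa'
  #15 SA[15]=8  'bbababbbaa'
  #16 SA[16]=13  'bbbaa'
  #17 SA[17]=7  'bbbababbbaa'

[17, 16, 3, 4, 5, 10, 0, 12, 6, 15, 2, 9, 11, 14, 1, 8, 13, 7]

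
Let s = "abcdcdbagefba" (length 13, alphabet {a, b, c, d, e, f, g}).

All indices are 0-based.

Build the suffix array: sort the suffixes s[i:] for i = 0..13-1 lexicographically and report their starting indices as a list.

[12, 0, 7, 11, 6, 1, 4, 2, 5, 3, 9, 10, 8]

rank | idx | suffix
   0 |  12 | a
   1 |   0 | abcdcdbagefba
   2 |   7 | agefba
   3 |  11 | ba
   4 |   6 | bagefba
   5 |   1 | bcdcdbagefba
   6 |   4 | cdbagefba
   7 |   2 | cdcdbagefba
   8 |   5 | dbagefba
   9 |   3 | dcdbagefba
  10 |   9 | efba
  11 |  10 | fba
  12 |   8 | gefba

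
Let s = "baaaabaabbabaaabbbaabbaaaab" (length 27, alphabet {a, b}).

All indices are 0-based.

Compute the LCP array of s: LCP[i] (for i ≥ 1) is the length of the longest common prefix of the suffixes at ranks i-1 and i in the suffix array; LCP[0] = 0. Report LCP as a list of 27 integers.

sorted suffixes:
  #0 SA[0]=22  'aaaab'
  #1 SA[1]=1  'aaaabaabbabaaabbbaabbaaaab'
  #2 SA[2]=23  'aaab'
  #3 SA[3]=2  'aaabaabbabaaabbbaabbaaaab'
  #4 SA[4]=12  'aaabbbaabbaaaab'
  #5 SA[5]=24  'aab'
  #6 SA[6]=3  'aabaabbabaaabbbaabbaaaab'
  #7 SA[7]=18  'aabbaaaab'
  #8 SA[8]=6  'aabbabaaabbbaabbaaaab'
  #9 SA[9]=13  'aabbbaabbaaaab'
  #10 SA[10]=25  'ab'
  #11 SA[11]=10  'abaaabbbaabbaaaab'
  #12 SA[12]=4  'abaabbabaaabbbaabbaaaab'
  #13 SA[13]=19  'abbaaaab'
  #14 SA[14]=7  'abbabaaabbbaabbaaaab'
  #15 SA[15]=14  'abbbaabbaaaab'
  #16 SA[16]=26  'b'
  #17 SA[17]=21  'baaaab'
  #18 SA[18]=0  'baaaabaabbabaaabbbaabbaaaab'
  #19 SA[19]=11  'baaabbbaabbaaaab'
  #20 SA[20]=17  'baabbaaaab'
  #21 SA[21]=5  'baabbabaaabbbaabbaaaab'
  #22 SA[22]=9  'babaaabbbaabbaaaab'
  #23 SA[23]=20  'bbaaaab'
  #24 SA[24]=16  'bbaabbaaaab'
  #25 SA[25]=8  'bbabaaabbbaabbaaaab'
  #26 SA[26]=15  'bbbaabbaaaab'

SA = [22, 1, 23, 2, 12, 24, 3, 18, 6, 13, 25, 10, 4, 19, 7, 14, 26, 21, 0, 11, 17, 5, 9, 20, 16, 8, 15]
i: (SA[i-1],SA[i]) lcp shared
  1: (22,1) 5 'aaaab'
  2: (1,23) 3 'aaa'
  3: (23,2) 4 'aaab'
  4: (2,12) 4 'aaab'
  5: (12,24) 2 'aa'
  6: (24,3) 3 'aab'
  7: (3,18) 3 'aab'
  8: (18,6) 5 'aabba'
  9: (6,13) 4 'aabb'
  10: (13,25) 1 'a'
  11: (25,10) 2 'ab'
  12: (10,4) 4 'abaa'
  13: (4,19) 2 'ab'
  14: (19,7) 4 'abba'
  15: (7,14) 3 'abb'
  16: (14,26) 0 ''
  17: (26,21) 1 'b'
  18: (21,0) 6 'baaaab'
  19: (0,11) 4 'baaa'
  20: (11,17) 3 'baa'
  21: (17,5) 6 'baabba'
  22: (5,9) 2 'ba'
  23: (9,20) 1 'b'
  24: (20,16) 4 'bbaa'
  25: (16,8) 3 'bba'
  26: (8,15) 2 'bb'

[0, 5, 3, 4, 4, 2, 3, 3, 5, 4, 1, 2, 4, 2, 4, 3, 0, 1, 6, 4, 3, 6, 2, 1, 4, 3, 2]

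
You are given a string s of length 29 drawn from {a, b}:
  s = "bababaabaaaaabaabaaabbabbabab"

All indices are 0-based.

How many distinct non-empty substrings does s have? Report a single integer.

337

rank→(start, suffix):
  0 → (8, 'aaaaabaabaaabbabbabab')
  1 → (9, 'aaaabaabaaabbabbabab')
  2 → (10, 'aaabaabaaabbabbabab')
  3 → (17, 'aaabbabbabab')
  4 → (5, 'aabaaaaabaabaaabbabbabab')
  5 → (14, 'aabaaabbabbabab')
  6 → (11, 'aabaabaaabbabbabab')
  7 → (18, 'aabbabbabab')
  8 → (27, 'ab')
  9 → (6, 'abaaaaabaabaaabbabbabab')
  10 → (15, 'abaaabbabbabab')
  11 → (3, 'abaabaaaaabaabaaabbabbabab')
  12 → (12, 'abaabaaabbabbabab')
  13 → (25, 'abab')
  14 → (1, 'ababaabaaaaabaabaaabbabbabab')
  15 → (22, 'abbabab')
  16 → (19, 'abbabbabab')
  17 → (28, 'b')
  18 → (7, 'baaaaabaabaaabbabbabab')
  19 → (16, 'baaabbabbabab')
  20 → (4, 'baabaaaaabaabaaabbabbabab')
  21 → (13, 'baabaaabbabbabab')
  22 → (26, 'bab')
  23 → (2, 'babaabaaaaabaabaaabbabbabab')
  24 → (24, 'babab')
  25 → (0, 'bababaabaaaaabaabaaabbabbabab')
  26 → (21, 'babbabab')
  27 → (23, 'bbabab')
  28 → (20, 'bbabbabab')

SA = [8, 9, 10, 17, 5, 14, 11, 18, 27, 6, 15, 3, 12, 25, 1, 22, 19, 28, 7, 16, 4, 13, 26, 2, 24, 0, 21, 23, 20]
[i] adj suffixes → lcp
  [1] 8/9 → 4 ('aaaa')
  [2] 9/10 → 3 ('aaa')
  [3] 10/17 → 4 ('aaab')
  [4] 17/5 → 2 ('aa')
  [5] 5/14 → 6 ('aabaaa')
  [6] 14/11 → 5 ('aabaa')
  [7] 11/18 → 3 ('aab')
  [8] 18/27 → 1 ('a')
  [9] 27/6 → 2 ('ab')
  [10] 6/15 → 5 ('abaaa')
  [11] 15/3 → 4 ('abaa')
  [12] 3/12 → 8 ('abaabaaa')
  [13] 12/25 → 3 ('aba')
  [14] 25/1 → 4 ('abab')
  [15] 1/22 → 2 ('ab')
  [16] 22/19 → 5 ('abbab')
  [17] 19/28 → 0 ('')
  [18] 28/7 → 1 ('b')
  [19] 7/16 → 4 ('baaa')
  [20] 16/4 → 3 ('baa')
  [21] 4/13 → 7 ('baabaaa')
  [22] 13/26 → 2 ('ba')
  [23] 26/2 → 3 ('bab')
  [24] 2/24 → 4 ('baba')
  [25] 24/0 → 5 ('babab')
  [26] 0/21 → 3 ('bab')
  [27] 21/23 → 1 ('b')
  [28] 23/20 → 4 ('bbab')

n(n+1)/2 = 29·30/2 = 435
Σ LCP = 0 + 4 + 3 + 4 + 2 + 6 + 5 + 3 + 1 + 2 + 5 + 4 + 8 + 3 + 4 + 2 + 5 + 0 + 1 + 4 + 3 + 7 + 2 + 3 + 4 + 5 + 3 + 1 + 4 = 98
distinct = 435 − 98 = 337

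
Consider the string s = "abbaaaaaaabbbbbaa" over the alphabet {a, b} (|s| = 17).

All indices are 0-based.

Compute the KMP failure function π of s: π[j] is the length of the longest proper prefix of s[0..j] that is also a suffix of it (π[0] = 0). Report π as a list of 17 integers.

π[0] = 0
j=1 s[j]='b': π[1]=0 (border '')
j=2 s[j]='b': π[2]=0 (border '')
j=3 s[j]='a': π[3]=1 (border 'a')
j=4 s[j]='a': k: 1→0; π[4]=1 (border 'a')
j=5 s[j]='a': k: 1→0; π[5]=1 (border 'a')
j=6 s[j]='a': k: 1→0; π[6]=1 (border 'a')
j=7 s[j]='a': k: 1→0; π[7]=1 (border 'a')
j=8 s[j]='a': k: 1→0; π[8]=1 (border 'a')
j=9 s[j]='a': k: 1→0; π[9]=1 (border 'a')
j=10 s[j]='b': π[10]=2 (border 'ab')
j=11 s[j]='b': π[11]=3 (border 'abb')
j=12 s[j]='b': k: 3→0; π[12]=0 (border '')
j=13 s[j]='b': π[13]=0 (border '')
j=14 s[j]='b': π[14]=0 (border '')
j=15 s[j]='a': π[15]=1 (border 'a')
j=16 s[j]='a': k: 1→0; π[16]=1 (border 'a')

[0, 0, 0, 1, 1, 1, 1, 1, 1, 1, 2, 3, 0, 0, 0, 1, 1]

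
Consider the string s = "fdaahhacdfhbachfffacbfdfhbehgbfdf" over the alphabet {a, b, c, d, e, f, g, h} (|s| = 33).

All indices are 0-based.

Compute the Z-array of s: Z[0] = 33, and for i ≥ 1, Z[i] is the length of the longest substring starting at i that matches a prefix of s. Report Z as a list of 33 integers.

[33, 0, 0, 0, 0, 0, 0, 0, 0, 1, 0, 0, 0, 0, 0, 1, 1, 1, 0, 0, 0, 2, 0, 1, 0, 0, 0, 0, 0, 0, 2, 0, 1]

Z[0]=33
i=1: i≥r, start 0; Z[1]=0
i=2: i≥r, start 0; Z[2]=0
i=3: i≥r, start 0; Z[3]=0
i=4: i≥r, start 0; Z[4]=0
i=5: i≥r, start 0; Z[5]=0
i=6: i≥r, start 0; Z[6]=0
i=7: i≥r, start 0; Z[7]=0
i=8: i≥r, start 0; Z[8]=0
i=9: i≥r, start 0; Z[9]=1 scan→box=[9,10)
i=10: i≥r, start 0; Z[10]=0
i=11: i≥r, start 0; Z[11]=0
i=12: i≥r, start 0; Z[12]=0
i=13: i≥r, start 0; Z[13]=0
i=14: i≥r, start 0; Z[14]=0
i=15: i≥r, start 0; Z[15]=1 scan→box=[15,16)
i=16: i≥r, start 0; Z[16]=1 scan→box=[16,17)
i=17: i≥r, start 0; Z[17]=1 scan→box=[17,18)
i=18: i≥r, start 0; Z[18]=0
i=19: i≥r, start 0; Z[19]=0
i=20: i≥r, start 0; Z[20]=0
i=21: i≥r, start 0; Z[21]=2 scan→box=[21,23)
i=22: min(r-i=1, Z[1]=0)=0; Z[22]=0
i=23: i≥r, start 0; Z[23]=1 scan→box=[23,24)
i=24: i≥r, start 0; Z[24]=0
i=25: i≥r, start 0; Z[25]=0
i=26: i≥r, start 0; Z[26]=0
i=27: i≥r, start 0; Z[27]=0
i=28: i≥r, start 0; Z[28]=0
i=29: i≥r, start 0; Z[29]=0
i=30: i≥r, start 0; Z[30]=2 scan→box=[30,32)
i=31: min(r-i=1, Z[1]=0)=0; Z[31]=0
i=32: i≥r, start 0; Z[32]=1 scan→box=[32,33)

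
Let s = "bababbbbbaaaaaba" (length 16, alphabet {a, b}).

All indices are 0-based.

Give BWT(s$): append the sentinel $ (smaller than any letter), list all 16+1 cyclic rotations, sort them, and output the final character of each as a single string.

rank  rotation           last
    0  $bababbbbbaaaaaba  a
    1  a$bababbbbbaaaaab  b
    2  aaaaaba$bababbbbb  b
    3  aaaaba$bababbbbba  a
    4  aaaba$bababbbbbaa  a
    5  aaba$bababbbbbaaa  a
    6  aba$bababbbbbaaaa  a
    7  ababbbbbaaaaaba$b  b
    8  abbbbbaaaaaba$bab  b
    9  ba$bababbbbbaaaaa  a
   10  baaaaaba$bababbbb  b
   11  bababbbbbaaaaaba$  $
   12  babbbbbaaaaaba$ba  a
   13  bbaaaaaba$bababbb  b
   14  bbbaaaaaba$bababb  b
   15  bbbbaaaaaba$babab  b
   16  bbbbbaaaaaba$baba  a

abbaaaabbab$abbba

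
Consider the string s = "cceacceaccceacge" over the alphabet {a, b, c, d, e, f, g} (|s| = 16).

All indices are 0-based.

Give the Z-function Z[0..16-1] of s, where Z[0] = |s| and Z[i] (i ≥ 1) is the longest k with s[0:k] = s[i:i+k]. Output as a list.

Z[0]=16
i=1: fresh scan; Z[1]=1 grow→box=[1,2)
i=2: fresh scan; Z[2]=0
i=3: fresh scan; Z[3]=0
i=4: fresh scan; Z[4]=6 grow→box=[4,10)
i=5: min(r-i=5, Z[1]=1)=1; Z[5]=1
i=6: min(r-i=4, Z[2]=0)=0; Z[6]=0
i=7: min(r-i=3, Z[3]=0)=0; Z[7]=0
i=8: min(r-i=2, Z[4]=6)=2; Z[8]=2
i=9: min(r-i=1, Z[5]=1)=1; Z[9]=5 grow→box=[9,14)
i=10: min(r-i=4, Z[1]=1)=1; Z[10]=1
i=11: min(r-i=3, Z[2]=0)=0; Z[11]=0
i=12: min(r-i=2, Z[3]=0)=0; Z[12]=0
i=13: min(r-i=1, Z[4]=6)=1; Z[13]=1
i=14: fresh scan; Z[14]=0
i=15: fresh scan; Z[15]=0

[16, 1, 0, 0, 6, 1, 0, 0, 2, 5, 1, 0, 0, 1, 0, 0]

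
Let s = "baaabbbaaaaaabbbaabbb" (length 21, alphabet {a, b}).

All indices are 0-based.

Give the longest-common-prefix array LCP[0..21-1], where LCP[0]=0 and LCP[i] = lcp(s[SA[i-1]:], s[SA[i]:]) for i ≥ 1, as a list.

rank | idx | suffix
   0 |   7 | aaaaaabbbaabbb
   1 |   8 | aaaaabbbaabbb
   2 |   9 | aaaabbbaabbb
   3 |   1 | aaabbbaaaaaabbbaabbb
   4 |  10 | aaabbbaabbb
   5 |  16 | aabbb
   6 |   2 | aabbbaaaaaabbbaabbb
   7 |  11 | aabbbaabbb
   8 |  17 | abbb
   9 |   3 | abbbaaaaaabbbaabbb
  10 |  12 | abbbaabbb
  11 |  20 | b
  12 |   6 | baaaaaabbbaabbb
  13 |   0 | baaabbbaaaaaabbbaabbb
  14 |  15 | baabbb
  15 |  19 | bb
  16 |   5 | bbaaaaaabbbaabbb
  17 |  14 | bbaabbb
  18 |  18 | bbb
  19 |   4 | bbbaaaaaabbbaabbb
  20 |  13 | bbbaabbb

SA = [7, 8, 9, 1, 10, 16, 2, 11, 17, 3, 12, 20, 6, 0, 15, 19, 5, 14, 18, 4, 13]
[i] adj suffixes → lcp
  [1] 7/8 → 5 ('aaaaa')
  [2] 8/9 → 4 ('aaaa')
  [3] 9/1 → 3 ('aaa')
  [4] 1/10 → 8 ('aaabbbaa')
  [5] 10/16 → 2 ('aa')
  [6] 16/2 → 5 ('aabbb')
  [7] 2/11 → 7 ('aabbbaa')
  [8] 11/17 → 1 ('a')
  [9] 17/3 → 4 ('abbb')
  [10] 3/12 → 6 ('abbbaa')
  [11] 12/20 → 0 ('')
  [12] 20/6 → 1 ('b')
  [13] 6/0 → 4 ('baaa')
  [14] 0/15 → 3 ('baa')
  [15] 15/19 → 1 ('b')
  [16] 19/5 → 2 ('bb')
  [17] 5/14 → 4 ('bbaa')
  [18] 14/18 → 2 ('bb')
  [19] 18/4 → 3 ('bbb')
  [20] 4/13 → 5 ('bbbaa')

[0, 5, 4, 3, 8, 2, 5, 7, 1, 4, 6, 0, 1, 4, 3, 1, 2, 4, 2, 3, 5]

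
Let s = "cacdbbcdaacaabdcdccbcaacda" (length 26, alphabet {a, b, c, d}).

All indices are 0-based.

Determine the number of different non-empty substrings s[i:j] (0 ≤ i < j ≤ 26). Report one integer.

313

rank→(start, suffix):
  0 → (25, 'a')
  1 → (11, 'aabdcdccbcaacda')
  2 → (8, 'aacaabdcdccbcaacda')
  3 → (21, 'aacda')
  4 → (12, 'abdcdccbcaacda')
  5 → (9, 'acaabdcdccbcaacda')
  6 → (22, 'acda')
  7 → (1, 'acdbbcdaacaabdcdccbcaacda')
  8 → (4, 'bbcdaacaabdcdccbcaacda')
  9 → (19, 'bcaacda')
  10 → (5, 'bcdaacaabdcdccbcaacda')
  11 → (13, 'bdcdccbcaacda')
  12 → (10, 'caabdcdccbcaacda')
  13 → (20, 'caacda')
  14 → (0, 'cacdbbcdaacaabdcdccbcaacda')
  15 → (18, 'cbcaacda')
  16 → (17, 'ccbcaacda')
  17 → (23, 'cda')
  18 → (6, 'cdaacaabdcdccbcaacda')
  19 → (2, 'cdbbcdaacaabdcdccbcaacda')
  20 → (15, 'cdccbcaacda')
  21 → (24, 'da')
  22 → (7, 'daacaabdcdccbcaacda')
  23 → (3, 'dbbcdaacaabdcdccbcaacda')
  24 → (16, 'dccbcaacda')
  25 → (14, 'dcdccbcaacda')

SA = [25, 11, 8, 21, 12, 9, 22, 1, 4, 19, 5, 13, 10, 20, 0, 18, 17, 23, 6, 2, 15, 24, 7, 3, 16, 14]
rank  pair      lcp
   1  s[25:],s[11:]  1  'a'
   2  s[11:],s[8:]  2  'aa'
   3  s[8:],s[21:]  3  'aac'
   4  s[21:],s[12:]  1  'a'
   5  s[12:],s[9:]  1  'a'
   6  s[9:],s[22:]  2  'ac'
   7  s[22:],s[1:]  3  'acd'
   8  s[1:],s[4:]  0  ''
   9  s[4:],s[19:]  1  'b'
  10  s[19:],s[5:]  2  'bc'
  11  s[5:],s[13:]  1  'b'
  12  s[13:],s[10:]  0  ''
  13  s[10:],s[20:]  3  'caa'
  14  s[20:],s[0:]  2  'ca'
  15  s[0:],s[18:]  1  'c'
  16  s[18:],s[17:]  1  'c'
  17  s[17:],s[23:]  1  'c'
  18  s[23:],s[6:]  3  'cda'
  19  s[6:],s[2:]  2  'cd'
  20  s[2:],s[15:]  2  'cd'
  21  s[15:],s[24:]  0  ''
  22  s[24:],s[7:]  2  'da'
  23  s[7:],s[3:]  1  'd'
  24  s[3:],s[16:]  1  'd'
  25  s[16:],s[14:]  2  'dc'

n(n+1)/2 = 26·27/2 = 351
Σ LCP = 0 + 1 + 2 + 3 + 1 + 1 + 2 + 3 + 0 + 1 + 2 + 1 + 0 + 3 + 2 + 1 + 1 + 1 + 3 + 2 + 2 + 0 + 2 + 1 + 1 + 2 = 38
distinct = 351 − 38 = 313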